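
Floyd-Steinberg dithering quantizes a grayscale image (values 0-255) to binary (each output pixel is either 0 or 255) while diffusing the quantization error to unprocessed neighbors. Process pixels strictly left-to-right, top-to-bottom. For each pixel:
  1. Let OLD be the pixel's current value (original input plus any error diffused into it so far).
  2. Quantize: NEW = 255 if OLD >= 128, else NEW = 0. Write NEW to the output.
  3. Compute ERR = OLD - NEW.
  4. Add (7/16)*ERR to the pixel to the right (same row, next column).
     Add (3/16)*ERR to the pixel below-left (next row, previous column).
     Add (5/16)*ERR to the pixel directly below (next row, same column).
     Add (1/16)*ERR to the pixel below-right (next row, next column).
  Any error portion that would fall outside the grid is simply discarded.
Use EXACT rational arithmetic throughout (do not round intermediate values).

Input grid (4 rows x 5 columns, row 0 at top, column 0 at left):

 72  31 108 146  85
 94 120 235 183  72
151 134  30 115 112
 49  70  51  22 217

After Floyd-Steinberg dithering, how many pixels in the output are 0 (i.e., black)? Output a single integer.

(0,0): OLD=72 → NEW=0, ERR=72
(0,1): OLD=125/2 → NEW=0, ERR=125/2
(0,2): OLD=4331/32 → NEW=255, ERR=-3829/32
(0,3): OLD=47949/512 → NEW=0, ERR=47949/512
(0,4): OLD=1031963/8192 → NEW=0, ERR=1031963/8192
(1,0): OLD=4103/32 → NEW=255, ERR=-4057/32
(1,1): OLD=16929/256 → NEW=0, ERR=16929/256
(1,2): OLD=2031653/8192 → NEW=255, ERR=-57307/8192
(1,3): OLD=7384153/32768 → NEW=255, ERR=-971687/32768
(1,4): OLD=54654923/524288 → NEW=0, ERR=54654923/524288
(2,0): OLD=507003/4096 → NEW=0, ERR=507003/4096
(2,1): OLD=26159817/131072 → NEW=255, ERR=-7263543/131072
(2,2): OLD=4492603/2097152 → NEW=0, ERR=4492603/2097152
(2,3): OLD=4220456545/33554432 → NEW=0, ERR=4220456545/33554432
(2,4): OLD=106167305831/536870912 → NEW=255, ERR=-30734776729/536870912
(3,0): OLD=162090299/2097152 → NEW=0, ERR=162090299/2097152
(3,1): OLD=1587711119/16777216 → NEW=0, ERR=1587711119/16777216
(3,2): OLD=60769683045/536870912 → NEW=0, ERR=60769683045/536870912
(3,3): OLD=107618580265/1073741824 → NEW=0, ERR=107618580265/1073741824
(3,4): OLD=4309068516933/17179869184 → NEW=255, ERR=-71798124987/17179869184
Output grid:
  Row 0: ..#..  (4 black, running=4)
  Row 1: #.##.  (2 black, running=6)
  Row 2: .#..#  (3 black, running=9)
  Row 3: ....#  (4 black, running=13)

Answer: 13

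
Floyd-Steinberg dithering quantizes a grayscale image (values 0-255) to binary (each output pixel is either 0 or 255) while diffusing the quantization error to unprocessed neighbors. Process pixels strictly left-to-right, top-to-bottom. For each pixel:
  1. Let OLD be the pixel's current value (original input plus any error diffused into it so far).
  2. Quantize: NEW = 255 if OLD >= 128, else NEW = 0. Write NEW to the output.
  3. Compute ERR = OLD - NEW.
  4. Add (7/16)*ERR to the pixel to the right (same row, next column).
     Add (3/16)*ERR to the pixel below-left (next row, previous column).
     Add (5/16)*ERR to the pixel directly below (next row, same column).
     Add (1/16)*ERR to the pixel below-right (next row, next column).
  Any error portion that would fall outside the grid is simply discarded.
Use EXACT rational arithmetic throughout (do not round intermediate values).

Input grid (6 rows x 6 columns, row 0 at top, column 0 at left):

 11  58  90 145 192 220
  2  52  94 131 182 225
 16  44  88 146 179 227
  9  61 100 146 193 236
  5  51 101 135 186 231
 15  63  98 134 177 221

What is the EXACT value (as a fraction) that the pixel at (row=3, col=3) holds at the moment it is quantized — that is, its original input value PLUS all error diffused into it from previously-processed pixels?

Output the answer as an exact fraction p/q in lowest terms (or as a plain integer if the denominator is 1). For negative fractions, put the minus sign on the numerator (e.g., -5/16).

(0,0): OLD=11 → NEW=0, ERR=11
(0,1): OLD=1005/16 → NEW=0, ERR=1005/16
(0,2): OLD=30075/256 → NEW=0, ERR=30075/256
(0,3): OLD=804445/4096 → NEW=255, ERR=-240035/4096
(0,4): OLD=10902667/65536 → NEW=255, ERR=-5809013/65536
(0,5): OLD=190023629/1048576 → NEW=255, ERR=-77363251/1048576
(1,0): OLD=4407/256 → NEW=0, ERR=4407/256
(1,1): OLD=208641/2048 → NEW=0, ERR=208641/2048
(1,2): OLD=11024533/65536 → NEW=255, ERR=-5687147/65536
(1,3): OLD=17155697/262144 → NEW=0, ERR=17155697/262144
(1,4): OLD=2775553075/16777216 → NEW=255, ERR=-1502637005/16777216
(1,5): OLD=42203351157/268435456 → NEW=255, ERR=-26247690123/268435456
(2,0): OLD=1326491/32768 → NEW=0, ERR=1326491/32768
(2,1): OLD=82157529/1048576 → NEW=0, ERR=82157529/1048576
(2,2): OLD=1909218507/16777216 → NEW=0, ERR=1909218507/16777216
(2,3): OLD=26041054259/134217728 → NEW=255, ERR=-8184466381/134217728
(2,4): OLD=472830019609/4294967296 → NEW=0, ERR=472830019609/4294967296
(2,5): OLD=16424641073215/68719476736 → NEW=255, ERR=-1098825494465/68719476736
(3,0): OLD=609706091/16777216 → NEW=0, ERR=609706091/16777216
(3,1): OLD=16810963343/134217728 → NEW=0, ERR=16810963343/134217728
(3,2): OLD=197378306525/1073741824 → NEW=255, ERR=-76425858595/1073741824
(3,3): OLD=8490854938455/68719476736 → NEW=0, ERR=8490854938455/68719476736
Target (3,3): original=146, with diffused error = 8490854938455/68719476736

Answer: 8490854938455/68719476736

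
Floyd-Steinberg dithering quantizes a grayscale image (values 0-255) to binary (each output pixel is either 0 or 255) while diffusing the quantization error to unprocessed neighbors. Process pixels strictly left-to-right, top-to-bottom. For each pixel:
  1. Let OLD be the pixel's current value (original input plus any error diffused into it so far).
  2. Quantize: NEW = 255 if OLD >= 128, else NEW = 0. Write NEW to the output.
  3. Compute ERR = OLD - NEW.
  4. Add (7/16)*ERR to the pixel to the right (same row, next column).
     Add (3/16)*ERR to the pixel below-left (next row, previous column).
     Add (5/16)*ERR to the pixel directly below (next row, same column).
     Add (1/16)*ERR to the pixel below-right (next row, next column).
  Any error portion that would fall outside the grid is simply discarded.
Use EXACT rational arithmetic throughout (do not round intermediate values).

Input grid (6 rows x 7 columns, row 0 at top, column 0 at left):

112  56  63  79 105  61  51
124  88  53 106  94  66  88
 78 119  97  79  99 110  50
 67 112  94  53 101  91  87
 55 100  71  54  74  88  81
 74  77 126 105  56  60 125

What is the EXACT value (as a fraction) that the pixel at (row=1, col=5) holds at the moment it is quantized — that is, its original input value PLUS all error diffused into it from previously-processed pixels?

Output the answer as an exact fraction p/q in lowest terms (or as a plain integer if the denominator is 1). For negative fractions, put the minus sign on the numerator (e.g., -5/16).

Answer: 1083070343/8388608

Derivation:
(0,0): OLD=112 → NEW=0, ERR=112
(0,1): OLD=105 → NEW=0, ERR=105
(0,2): OLD=1743/16 → NEW=0, ERR=1743/16
(0,3): OLD=32425/256 → NEW=0, ERR=32425/256
(0,4): OLD=657055/4096 → NEW=255, ERR=-387425/4096
(0,5): OLD=1285721/65536 → NEW=0, ERR=1285721/65536
(0,6): OLD=62477423/1048576 → NEW=0, ERR=62477423/1048576
(1,0): OLD=2859/16 → NEW=255, ERR=-1221/16
(1,1): OLD=14701/128 → NEW=0, ERR=14701/128
(1,2): OLD=686497/4096 → NEW=255, ERR=-357983/4096
(1,3): OLD=1579717/16384 → NEW=0, ERR=1579717/16384
(1,4): OLD=123962183/1048576 → NEW=0, ERR=123962183/1048576
(1,5): OLD=1083070343/8388608 → NEW=255, ERR=-1056024697/8388608
Target (1,5): original=66, with diffused error = 1083070343/8388608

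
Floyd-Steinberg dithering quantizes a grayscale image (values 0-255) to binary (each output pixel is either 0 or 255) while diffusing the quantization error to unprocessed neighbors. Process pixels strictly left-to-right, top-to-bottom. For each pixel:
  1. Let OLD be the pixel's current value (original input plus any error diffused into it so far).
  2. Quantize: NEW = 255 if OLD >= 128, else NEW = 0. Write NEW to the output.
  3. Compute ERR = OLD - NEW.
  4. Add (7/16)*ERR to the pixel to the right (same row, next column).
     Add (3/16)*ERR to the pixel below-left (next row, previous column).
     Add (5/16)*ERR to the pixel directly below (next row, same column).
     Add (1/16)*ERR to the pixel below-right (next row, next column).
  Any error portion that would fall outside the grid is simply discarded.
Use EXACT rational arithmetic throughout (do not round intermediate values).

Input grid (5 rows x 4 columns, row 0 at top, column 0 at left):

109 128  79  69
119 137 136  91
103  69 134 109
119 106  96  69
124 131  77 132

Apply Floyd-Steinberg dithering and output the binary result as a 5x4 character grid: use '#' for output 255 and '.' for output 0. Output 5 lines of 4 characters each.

(0,0): OLD=109 → NEW=0, ERR=109
(0,1): OLD=2811/16 → NEW=255, ERR=-1269/16
(0,2): OLD=11341/256 → NEW=0, ERR=11341/256
(0,3): OLD=362011/4096 → NEW=0, ERR=362011/4096
(1,0): OLD=35377/256 → NEW=255, ERR=-29903/256
(1,1): OLD=156119/2048 → NEW=0, ERR=156119/2048
(1,2): OLD=12767011/65536 → NEW=255, ERR=-3944669/65536
(1,3): OLD=99671909/1048576 → NEW=0, ERR=99671909/1048576
(2,0): OLD=2647341/32768 → NEW=0, ERR=2647341/32768
(2,1): OLD=114904383/1048576 → NEW=0, ERR=114904383/1048576
(2,2): OLD=389481595/2097152 → NEW=255, ERR=-145292165/2097152
(2,3): OLD=3510877615/33554432 → NEW=0, ERR=3510877615/33554432
(3,0): OLD=2764776413/16777216 → NEW=255, ERR=-1513413667/16777216
(3,1): OLD=24921039939/268435456 → NEW=0, ERR=24921039939/268435456
(3,2): OLD=607453739197/4294967296 → NEW=255, ERR=-487762921283/4294967296
(3,3): OLD=3276706765483/68719476736 → NEW=0, ERR=3276706765483/68719476736
(4,0): OLD=486265971161/4294967296 → NEW=0, ERR=486265971161/4294967296
(4,1): OLD=6274536891531/34359738368 → NEW=255, ERR=-2487196392309/34359738368
(4,2): OLD=27030518664619/1099511627776 → NEW=0, ERR=27030518664619/1099511627776
(4,3): OLD=2648651421905437/17592186044416 → NEW=255, ERR=-1837356019420643/17592186044416
Row 0: .#..
Row 1: #.#.
Row 2: ..#.
Row 3: #.#.
Row 4: .#.#

Answer: .#..
#.#.
..#.
#.#.
.#.#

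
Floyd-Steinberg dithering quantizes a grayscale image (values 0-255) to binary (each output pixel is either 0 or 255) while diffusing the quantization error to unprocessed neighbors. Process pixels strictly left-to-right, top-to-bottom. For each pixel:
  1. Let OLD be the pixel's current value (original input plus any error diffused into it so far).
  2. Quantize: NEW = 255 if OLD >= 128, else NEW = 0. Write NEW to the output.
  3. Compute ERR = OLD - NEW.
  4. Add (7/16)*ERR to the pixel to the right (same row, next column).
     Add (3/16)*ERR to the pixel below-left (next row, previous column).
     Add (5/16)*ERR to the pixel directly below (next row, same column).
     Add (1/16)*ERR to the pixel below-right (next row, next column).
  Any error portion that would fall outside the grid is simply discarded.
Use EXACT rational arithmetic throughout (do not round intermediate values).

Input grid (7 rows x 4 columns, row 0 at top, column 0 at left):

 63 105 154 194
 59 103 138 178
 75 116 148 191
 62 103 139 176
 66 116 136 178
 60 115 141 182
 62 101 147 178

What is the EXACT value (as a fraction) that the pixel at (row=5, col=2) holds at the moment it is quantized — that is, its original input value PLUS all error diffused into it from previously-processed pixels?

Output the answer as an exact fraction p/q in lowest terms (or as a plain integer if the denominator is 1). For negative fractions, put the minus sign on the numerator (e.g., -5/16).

(0,0): OLD=63 → NEW=0, ERR=63
(0,1): OLD=2121/16 → NEW=255, ERR=-1959/16
(0,2): OLD=25711/256 → NEW=0, ERR=25711/256
(0,3): OLD=974601/4096 → NEW=255, ERR=-69879/4096
(1,0): OLD=14267/256 → NEW=0, ERR=14267/256
(1,1): OLD=229149/2048 → NEW=0, ERR=229149/2048
(1,2): OLD=13597793/65536 → NEW=255, ERR=-3113887/65536
(1,3): OLD=165841015/1048576 → NEW=255, ERR=-101545865/1048576
(2,0): OLD=3715727/32768 → NEW=0, ERR=3715727/32768
(2,1): OLD=204629525/1048576 → NEW=255, ERR=-62757355/1048576
(2,2): OLD=200912777/2097152 → NEW=0, ERR=200912777/2097152
(2,3): OLD=6700182917/33554432 → NEW=255, ERR=-1856197243/33554432
(3,0): OLD=1446431647/16777216 → NEW=0, ERR=1446431647/16777216
(3,1): OLD=39477643969/268435456 → NEW=255, ERR=-28973397311/268435456
(3,2): OLD=462156233535/4294967296 → NEW=0, ERR=462156233535/4294967296
(3,3): OLD=14553224672057/68719476736 → NEW=255, ERR=-2970241895623/68719476736
(4,0): OLD=312262181363/4294967296 → NEW=0, ERR=312262181363/4294967296
(4,1): OLD=4798088994137/34359738368 → NEW=255, ERR=-3963644289703/34359738368
(4,2): OLD=114687144606009/1099511627776 → NEW=0, ERR=114687144606009/1099511627776
(4,3): OLD=3814911772283231/17592186044416 → NEW=255, ERR=-671095669042849/17592186044416
(5,0): OLD=33584903218691/549755813888 → NEW=0, ERR=33584903218691/549755813888
(5,1): OLD=2283107506063989/17592186044416 → NEW=255, ERR=-2202899935262091/17592186044416
(5,2): OLD=918749089199753/8796093022208 → NEW=0, ERR=918749089199753/8796093022208
Target (5,2): original=141, with diffused error = 918749089199753/8796093022208

Answer: 918749089199753/8796093022208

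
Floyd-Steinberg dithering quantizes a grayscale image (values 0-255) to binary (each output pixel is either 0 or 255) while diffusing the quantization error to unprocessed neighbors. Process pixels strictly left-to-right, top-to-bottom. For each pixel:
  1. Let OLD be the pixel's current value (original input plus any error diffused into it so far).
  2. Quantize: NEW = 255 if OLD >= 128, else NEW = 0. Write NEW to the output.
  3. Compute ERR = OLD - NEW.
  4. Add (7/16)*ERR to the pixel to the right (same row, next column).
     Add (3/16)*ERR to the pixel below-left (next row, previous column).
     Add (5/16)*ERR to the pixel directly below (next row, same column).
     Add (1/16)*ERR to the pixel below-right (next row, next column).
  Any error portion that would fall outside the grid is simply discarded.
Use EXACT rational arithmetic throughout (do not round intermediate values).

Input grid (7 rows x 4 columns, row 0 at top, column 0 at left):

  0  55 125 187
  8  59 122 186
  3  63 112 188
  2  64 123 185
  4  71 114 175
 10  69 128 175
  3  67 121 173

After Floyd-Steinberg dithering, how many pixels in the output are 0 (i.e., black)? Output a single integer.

Answer: 17

Derivation:
(0,0): OLD=0 → NEW=0, ERR=0
(0,1): OLD=55 → NEW=0, ERR=55
(0,2): OLD=2385/16 → NEW=255, ERR=-1695/16
(0,3): OLD=36007/256 → NEW=255, ERR=-29273/256
(1,0): OLD=293/16 → NEW=0, ERR=293/16
(1,1): OLD=8235/128 → NEW=0, ERR=8235/128
(1,2): OLD=405663/4096 → NEW=0, ERR=405663/4096
(1,3): OLD=12253577/65536 → NEW=255, ERR=-4458103/65536
(2,0): OLD=42569/2048 → NEW=0, ERR=42569/2048
(2,1): OLD=7334331/65536 → NEW=0, ERR=7334331/65536
(2,2): OLD=24009485/131072 → NEW=255, ERR=-9413875/131072
(2,3): OLD=296767637/2097152 → NEW=255, ERR=-238006123/2097152
(3,0): OLD=30911185/1048576 → NEW=0, ERR=30911185/1048576
(3,1): OLD=1672728927/16777216 → NEW=0, ERR=1672728927/16777216
(3,2): OLD=34867225361/268435456 → NEW=255, ERR=-33583815919/268435456
(3,3): OLD=387878703607/4294967296 → NEW=0, ERR=387878703607/4294967296
(4,0): OLD=8564823405/268435456 → NEW=0, ERR=8564823405/268435456
(4,1): OLD=202938285807/2147483648 → NEW=0, ERR=202938285807/2147483648
(4,2): OLD=9580305791815/68719476736 → NEW=255, ERR=-7943160775865/68719476736
(4,3): OLD=159245248843041/1099511627776 → NEW=255, ERR=-121130216239839/1099511627776
(5,0): OLD=1295005177301/34359738368 → NEW=0, ERR=1295005177301/34359738368
(5,1): OLD=104829612991963/1099511627776 → NEW=0, ERR=104829612991963/1099511627776
(5,2): OLD=130666749760841/1099511627776 → NEW=0, ERR=130666749760841/1099511627776
(5,3): OLD=815139538121413/4398046511104 → NEW=255, ERR=-306362322210107/4398046511104
(6,0): OLD=574466225477297/17592186044416 → NEW=0, ERR=574466225477297/17592186044416
(6,1): OLD=38201502696610551/281474976710656 → NEW=255, ERR=-33574616364606729/281474976710656
(6,2): OLD=445181495115061377/4503599627370496 → NEW=0, ERR=445181495115061377/4503599627370496
(6,3): OLD=14548870151671619463/72057594037927936 → NEW=255, ERR=-3825816328000004217/72057594037927936
Output grid:
  Row 0: ..##  (2 black, running=2)
  Row 1: ...#  (3 black, running=5)
  Row 2: ..##  (2 black, running=7)
  Row 3: ..#.  (3 black, running=10)
  Row 4: ..##  (2 black, running=12)
  Row 5: ...#  (3 black, running=15)
  Row 6: .#.#  (2 black, running=17)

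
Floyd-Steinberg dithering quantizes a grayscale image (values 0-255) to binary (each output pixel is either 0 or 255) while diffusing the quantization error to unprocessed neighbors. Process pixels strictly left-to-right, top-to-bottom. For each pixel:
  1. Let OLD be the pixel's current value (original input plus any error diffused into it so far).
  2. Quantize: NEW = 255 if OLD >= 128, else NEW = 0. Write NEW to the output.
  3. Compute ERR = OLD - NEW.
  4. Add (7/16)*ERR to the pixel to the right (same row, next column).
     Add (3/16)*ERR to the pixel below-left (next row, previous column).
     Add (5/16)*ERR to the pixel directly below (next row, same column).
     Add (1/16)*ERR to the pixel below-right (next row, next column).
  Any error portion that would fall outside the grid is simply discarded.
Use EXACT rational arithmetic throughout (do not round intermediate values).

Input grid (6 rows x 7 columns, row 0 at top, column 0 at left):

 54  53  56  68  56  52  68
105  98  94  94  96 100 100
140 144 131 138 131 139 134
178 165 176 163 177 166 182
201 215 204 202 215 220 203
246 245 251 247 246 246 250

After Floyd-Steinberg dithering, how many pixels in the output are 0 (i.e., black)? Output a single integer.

(0,0): OLD=54 → NEW=0, ERR=54
(0,1): OLD=613/8 → NEW=0, ERR=613/8
(0,2): OLD=11459/128 → NEW=0, ERR=11459/128
(0,3): OLD=219477/2048 → NEW=0, ERR=219477/2048
(0,4): OLD=3371347/32768 → NEW=0, ERR=3371347/32768
(0,5): OLD=50862405/524288 → NEW=0, ERR=50862405/524288
(0,6): OLD=926462179/8388608 → NEW=0, ERR=926462179/8388608
(1,0): OLD=17439/128 → NEW=255, ERR=-15201/128
(1,1): OLD=92313/1024 → NEW=0, ERR=92313/1024
(1,2): OLD=6104653/32768 → NEW=255, ERR=-2251187/32768
(1,3): OLD=16032617/131072 → NEW=0, ERR=16032617/131072
(1,4): OLD=1732700731/8388608 → NEW=255, ERR=-406394309/8388608
(1,5): OLD=9144228203/67108864 → NEW=255, ERR=-7968532117/67108864
(1,6): OLD=95163332581/1073741824 → NEW=0, ERR=95163332581/1073741824
(2,0): OLD=1962659/16384 → NEW=0, ERR=1962659/16384
(2,1): OLD=107099761/524288 → NEW=255, ERR=-26593679/524288
(2,2): OLD=972312595/8388608 → NEW=0, ERR=972312595/8388608
(2,3): OLD=14331592635/67108864 → NEW=255, ERR=-2781167685/67108864
(2,4): OLD=44619668171/536870912 → NEW=0, ERR=44619668171/536870912
(2,5): OLD=2608666127801/17179869184 → NEW=255, ERR=-1772200514119/17179869184
(2,6): OLD=30001358316191/274877906944 → NEW=0, ERR=30001358316191/274877906944
(3,0): OLD=1727416627/8388608 → NEW=255, ERR=-411678413/8388608
(3,1): OLD=10529250551/67108864 → NEW=255, ERR=-6583509769/67108864
(3,2): OLD=85019501237/536870912 → NEW=255, ERR=-51882581323/536870912
(3,3): OLD=280455393107/2147483648 → NEW=255, ERR=-267152937133/2147483648
(3,4): OLD=34803391487283/274877906944 → NEW=0, ERR=34803391487283/274877906944
(3,5): OLD=472386382588425/2199023255552 → NEW=255, ERR=-88364547577335/2199023255552
(3,6): OLD=6758216553966487/35184372088832 → NEW=255, ERR=-2213798328685673/35184372088832
(4,0): OLD=179604440797/1073741824 → NEW=255, ERR=-94199724323/1073741824
(4,1): OLD=2143602697977/17179869184 → NEW=0, ERR=2143602697977/17179869184
(4,2): OLD=54682049898679/274877906944 → NEW=255, ERR=-15411816372041/274877906944
(4,3): OLD=343695546849037/2199023255552 → NEW=255, ERR=-217055383316723/2199023255552
(4,4): OLD=3449364862508471/17592186044416 → NEW=255, ERR=-1036642578817609/17592186044416
(4,5): OLD=100080268967370519/562949953421312 → NEW=255, ERR=-43471969155064041/562949953421312
(4,6): OLD=1324432474152321489/9007199254740992 → NEW=255, ERR=-972403335806631471/9007199254740992
(5,0): OLD=66514795256315/274877906944 → NEW=255, ERR=-3579071014405/274877906944
(5,1): OLD=576802767707497/2199023255552 → NEW=255, ERR=16051837541737/2199023255552
(5,2): OLD=3975191298799119/17592186044416 → NEW=255, ERR=-510816142526961/17592186044416
(5,3): OLD=26585053466455467/140737488355328 → NEW=255, ERR=-9303006064153173/140737488355328
(5,4): OLD=1603441948664904537/9007199254740992 → NEW=255, ERR=-693393861294048423/9007199254740992
(5,5): OLD=11836425348711286025/72057594037927936 → NEW=255, ERR=-6538261130960337655/72057594037927936
(5,6): OLD=198002002750875924327/1152921504606846976 → NEW=255, ERR=-95992980923870054553/1152921504606846976
Output grid:
  Row 0: .......  (7 black, running=7)
  Row 1: #.#.##.  (3 black, running=10)
  Row 2: .#.#.#.  (4 black, running=14)
  Row 3: ####.##  (1 black, running=15)
  Row 4: #.#####  (1 black, running=16)
  Row 5: #######  (0 black, running=16)

Answer: 16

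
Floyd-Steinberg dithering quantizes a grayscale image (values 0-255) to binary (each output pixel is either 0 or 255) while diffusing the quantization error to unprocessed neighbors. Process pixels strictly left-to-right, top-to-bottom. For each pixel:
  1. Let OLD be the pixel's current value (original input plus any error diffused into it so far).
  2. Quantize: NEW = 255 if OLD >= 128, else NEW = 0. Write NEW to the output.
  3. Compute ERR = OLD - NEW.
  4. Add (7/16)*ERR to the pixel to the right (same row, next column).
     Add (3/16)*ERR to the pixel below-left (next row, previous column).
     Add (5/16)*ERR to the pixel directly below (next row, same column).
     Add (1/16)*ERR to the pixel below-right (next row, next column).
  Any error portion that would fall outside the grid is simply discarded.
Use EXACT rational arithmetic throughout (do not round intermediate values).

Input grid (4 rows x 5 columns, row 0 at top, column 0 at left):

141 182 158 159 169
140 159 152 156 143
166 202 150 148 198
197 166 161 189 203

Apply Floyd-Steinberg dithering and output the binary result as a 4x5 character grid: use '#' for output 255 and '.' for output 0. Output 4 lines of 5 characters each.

(0,0): OLD=141 → NEW=255, ERR=-114
(0,1): OLD=1057/8 → NEW=255, ERR=-983/8
(0,2): OLD=13343/128 → NEW=0, ERR=13343/128
(0,3): OLD=419033/2048 → NEW=255, ERR=-103207/2048
(0,4): OLD=4815343/32768 → NEW=255, ERR=-3540497/32768
(1,0): OLD=10411/128 → NEW=0, ERR=10411/128
(1,1): OLD=172653/1024 → NEW=255, ERR=-88467/1024
(1,2): OLD=4248369/32768 → NEW=255, ERR=-4107471/32768
(1,3): OLD=9393597/131072 → NEW=0, ERR=9393597/131072
(1,4): OLD=288232727/2097152 → NEW=255, ERR=-246541033/2097152
(2,0): OLD=2870783/16384 → NEW=255, ERR=-1307137/16384
(2,1): OLD=63794341/524288 → NEW=0, ERR=63794341/524288
(2,2): OLD=1443681967/8388608 → NEW=255, ERR=-695413073/8388608
(2,3): OLD=13992278301/134217728 → NEW=0, ERR=13992278301/134217728
(2,4): OLD=453873623179/2147483648 → NEW=255, ERR=-93734707061/2147483648
(3,0): OLD=1634796879/8388608 → NEW=255, ERR=-504298161/8388608
(3,1): OLD=10549054819/67108864 → NEW=255, ERR=-6563705501/67108864
(3,2): OLD=256528130673/2147483648 → NEW=0, ERR=256528130673/2147483648
(3,3): OLD=1118729982809/4294967296 → NEW=255, ERR=23513322329/4294967296
(3,4): OLD=13625052868733/68719476736 → NEW=255, ERR=-3898413698947/68719476736
Row 0: ##.##
Row 1: .##.#
Row 2: #.#.#
Row 3: ##.##

Answer: ##.##
.##.#
#.#.#
##.##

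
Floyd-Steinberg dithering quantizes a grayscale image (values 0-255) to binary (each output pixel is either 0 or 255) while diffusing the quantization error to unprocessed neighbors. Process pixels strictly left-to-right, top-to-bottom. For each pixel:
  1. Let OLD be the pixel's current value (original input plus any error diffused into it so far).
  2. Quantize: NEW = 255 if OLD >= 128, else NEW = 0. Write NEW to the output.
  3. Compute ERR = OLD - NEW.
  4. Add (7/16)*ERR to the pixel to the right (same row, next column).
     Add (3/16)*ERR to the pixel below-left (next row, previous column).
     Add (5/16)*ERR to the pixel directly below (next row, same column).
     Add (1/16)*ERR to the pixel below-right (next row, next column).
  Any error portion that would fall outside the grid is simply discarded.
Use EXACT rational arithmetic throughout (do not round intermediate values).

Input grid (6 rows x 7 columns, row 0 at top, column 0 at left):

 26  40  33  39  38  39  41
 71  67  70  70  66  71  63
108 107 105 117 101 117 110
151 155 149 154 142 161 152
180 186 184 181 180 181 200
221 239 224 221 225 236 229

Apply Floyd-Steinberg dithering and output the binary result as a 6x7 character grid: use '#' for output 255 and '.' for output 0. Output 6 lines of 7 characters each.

(0,0): OLD=26 → NEW=0, ERR=26
(0,1): OLD=411/8 → NEW=0, ERR=411/8
(0,2): OLD=7101/128 → NEW=0, ERR=7101/128
(0,3): OLD=129579/2048 → NEW=0, ERR=129579/2048
(0,4): OLD=2152237/32768 → NEW=0, ERR=2152237/32768
(0,5): OLD=35512891/524288 → NEW=0, ERR=35512891/524288
(0,6): OLD=592523165/8388608 → NEW=0, ERR=592523165/8388608
(1,0): OLD=11361/128 → NEW=0, ERR=11361/128
(1,1): OLD=137127/1024 → NEW=255, ERR=-123993/1024
(1,2): OLD=1619891/32768 → NEW=0, ERR=1619891/32768
(1,3): OLD=16670071/131072 → NEW=0, ERR=16670071/131072
(1,4): OLD=1332299973/8388608 → NEW=255, ERR=-806795067/8388608
(1,5): OLD=4525733333/67108864 → NEW=0, ERR=4525733333/67108864
(1,6): OLD=127572444891/1073741824 → NEW=0, ERR=127572444891/1073741824
(2,0): OLD=1851933/16384 → NEW=0, ERR=1851933/16384
(2,1): OLD=69955087/524288 → NEW=255, ERR=-63738353/524288
(2,2): OLD=700783085/8388608 → NEW=0, ERR=700783085/8388608
(2,3): OLD=11968842693/67108864 → NEW=255, ERR=-5143917627/67108864
(2,4): OLD=31140487253/536870912 → NEW=0, ERR=31140487253/536870912
(2,5): OLD=3087517748807/17179869184 → NEW=255, ERR=-1293348893113/17179869184
(2,6): OLD=32547510836577/274877906944 → NEW=0, ERR=32547510836577/274877906944
(3,0): OLD=1371774029/8388608 → NEW=255, ERR=-767321011/8388608
(3,1): OLD=6691985737/67108864 → NEW=0, ERR=6691985737/67108864
(3,2): OLD=105636246635/536870912 → NEW=255, ERR=-31265835925/536870912
(3,3): OLD=259125987453/2147483648 → NEW=0, ERR=259125987453/2147483648
(3,4): OLD=53329306452045/274877906944 → NEW=255, ERR=-16764559818675/274877906944
(3,5): OLD=300426060045623/2199023255552 → NEW=255, ERR=-260324870120137/2199023255552
(3,6): OLD=4662102241806121/35184372088832 → NEW=255, ERR=-4309912640846039/35184372088832
(4,0): OLD=182656645091/1073741824 → NEW=255, ERR=-91147520029/1073741824
(4,1): OLD=2806969782023/17179869184 → NEW=255, ERR=-1573896859897/17179869184
(4,2): OLD=42489895157961/274877906944 → NEW=255, ERR=-27603971112759/274877906944
(4,3): OLD=351178732620403/2199023255552 → NEW=255, ERR=-209572197545357/2199023255552
(4,4): OLD=1839984800608361/17592186044416 → NEW=0, ERR=1839984800608361/17592186044416
(4,5): OLD=91752137588835049/562949953421312 → NEW=255, ERR=-51800100533599511/562949953421312
(4,6): OLD=1027402969194563631/9007199254740992 → NEW=0, ERR=1027402969194563631/9007199254740992
(5,0): OLD=48734525252613/274877906944 → NEW=255, ERR=-21359341018107/274877906944
(5,1): OLD=334780150884823/2199023255552 → NEW=255, ERR=-225970779280937/2199023255552
(5,2): OLD=2182584828859281/17592186044416 → NEW=0, ERR=2182584828859281/17592186044416
(5,3): OLD=36427238001932085/140737488355328 → NEW=255, ERR=539178471323445/140737488355328
(5,4): OLD=2127063613438707495/9007199254740992 → NEW=255, ERR=-169772196520245465/9007199254740992
(5,5): OLD=16351526046533739191/72057594037927936 → NEW=255, ERR=-2023160433137884489/72057594037927936
(5,6): OLD=284322607422484573913/1152921504606846976 → NEW=255, ERR=-9672376252261404967/1152921504606846976
Row 0: .......
Row 1: .#..#..
Row 2: .#.#.#.
Row 3: #.#.###
Row 4: ####.#.
Row 5: ##.####

Answer: .......
.#..#..
.#.#.#.
#.#.###
####.#.
##.####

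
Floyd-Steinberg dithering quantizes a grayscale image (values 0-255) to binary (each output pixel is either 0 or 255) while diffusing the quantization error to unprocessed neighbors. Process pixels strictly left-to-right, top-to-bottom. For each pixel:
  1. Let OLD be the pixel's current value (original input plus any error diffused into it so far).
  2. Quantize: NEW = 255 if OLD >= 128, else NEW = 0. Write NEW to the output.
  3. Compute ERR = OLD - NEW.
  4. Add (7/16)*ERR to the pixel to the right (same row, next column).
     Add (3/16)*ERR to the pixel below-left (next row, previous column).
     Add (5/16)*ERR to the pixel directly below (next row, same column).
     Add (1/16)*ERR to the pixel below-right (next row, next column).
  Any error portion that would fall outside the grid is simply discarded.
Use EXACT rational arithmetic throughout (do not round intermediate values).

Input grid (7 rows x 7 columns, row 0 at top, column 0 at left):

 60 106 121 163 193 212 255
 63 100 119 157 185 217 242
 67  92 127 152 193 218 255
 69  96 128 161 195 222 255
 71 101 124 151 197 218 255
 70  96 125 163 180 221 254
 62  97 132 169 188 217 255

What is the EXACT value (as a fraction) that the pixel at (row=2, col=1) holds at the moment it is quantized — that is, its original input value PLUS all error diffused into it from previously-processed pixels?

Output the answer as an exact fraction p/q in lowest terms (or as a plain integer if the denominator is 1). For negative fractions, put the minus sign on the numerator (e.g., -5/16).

Answer: 41219745/262144

Derivation:
(0,0): OLD=60 → NEW=0, ERR=60
(0,1): OLD=529/4 → NEW=255, ERR=-491/4
(0,2): OLD=4307/64 → NEW=0, ERR=4307/64
(0,3): OLD=197061/1024 → NEW=255, ERR=-64059/1024
(0,4): OLD=2713699/16384 → NEW=255, ERR=-1464221/16384
(0,5): OLD=45324981/262144 → NEW=255, ERR=-21521739/262144
(0,6): OLD=918895347/4194304 → NEW=255, ERR=-150652173/4194304
(1,0): OLD=3759/64 → NEW=0, ERR=3759/64
(1,1): OLD=53097/512 → NEW=0, ERR=53097/512
(1,2): OLD=2719741/16384 → NEW=255, ERR=-1458179/16384
(1,3): OLD=5633641/65536 → NEW=0, ERR=5633641/65536
(1,4): OLD=735586187/4194304 → NEW=255, ERR=-333961333/4194304
(1,5): OLD=4838178971/33554432 → NEW=255, ERR=-3718201189/33554432
(1,6): OLD=95114482869/536870912 → NEW=255, ERR=-41787599691/536870912
(2,0): OLD=858515/8192 → NEW=0, ERR=858515/8192
(2,1): OLD=41219745/262144 → NEW=255, ERR=-25626975/262144
Target (2,1): original=92, with diffused error = 41219745/262144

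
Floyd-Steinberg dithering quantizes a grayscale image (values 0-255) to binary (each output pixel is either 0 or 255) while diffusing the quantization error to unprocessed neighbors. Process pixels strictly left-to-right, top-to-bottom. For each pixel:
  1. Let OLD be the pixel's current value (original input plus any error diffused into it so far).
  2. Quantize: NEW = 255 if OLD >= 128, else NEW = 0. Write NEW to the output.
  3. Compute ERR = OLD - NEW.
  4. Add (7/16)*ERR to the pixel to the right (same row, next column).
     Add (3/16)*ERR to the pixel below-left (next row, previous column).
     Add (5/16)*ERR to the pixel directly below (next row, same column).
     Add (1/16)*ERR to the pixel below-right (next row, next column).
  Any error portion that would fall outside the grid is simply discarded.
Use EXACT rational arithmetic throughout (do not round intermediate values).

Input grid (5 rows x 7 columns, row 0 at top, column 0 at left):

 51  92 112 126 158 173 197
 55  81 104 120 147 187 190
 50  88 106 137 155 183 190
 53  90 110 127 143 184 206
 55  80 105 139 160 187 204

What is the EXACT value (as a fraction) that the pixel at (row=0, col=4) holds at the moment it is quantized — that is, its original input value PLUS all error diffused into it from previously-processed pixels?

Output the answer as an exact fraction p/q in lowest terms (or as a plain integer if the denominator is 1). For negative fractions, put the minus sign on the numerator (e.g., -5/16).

(0,0): OLD=51 → NEW=0, ERR=51
(0,1): OLD=1829/16 → NEW=0, ERR=1829/16
(0,2): OLD=41475/256 → NEW=255, ERR=-23805/256
(0,3): OLD=349461/4096 → NEW=0, ERR=349461/4096
(0,4): OLD=12800915/65536 → NEW=255, ERR=-3910765/65536
Target (0,4): original=158, with diffused error = 12800915/65536

Answer: 12800915/65536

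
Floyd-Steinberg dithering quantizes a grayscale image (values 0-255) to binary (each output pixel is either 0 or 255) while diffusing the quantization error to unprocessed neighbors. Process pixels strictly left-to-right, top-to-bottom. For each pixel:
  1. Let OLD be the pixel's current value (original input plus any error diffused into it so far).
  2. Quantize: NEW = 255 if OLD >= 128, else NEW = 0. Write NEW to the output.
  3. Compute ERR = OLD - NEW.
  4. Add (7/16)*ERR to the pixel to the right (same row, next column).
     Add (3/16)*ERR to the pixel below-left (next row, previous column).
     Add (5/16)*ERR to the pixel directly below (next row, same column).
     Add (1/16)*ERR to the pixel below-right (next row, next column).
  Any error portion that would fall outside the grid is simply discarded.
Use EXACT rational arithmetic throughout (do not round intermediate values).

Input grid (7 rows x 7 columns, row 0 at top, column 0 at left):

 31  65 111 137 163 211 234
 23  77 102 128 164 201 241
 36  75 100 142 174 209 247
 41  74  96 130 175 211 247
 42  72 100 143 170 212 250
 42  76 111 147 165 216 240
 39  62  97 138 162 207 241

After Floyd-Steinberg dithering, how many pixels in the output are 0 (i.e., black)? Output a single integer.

Answer: 22

Derivation:
(0,0): OLD=31 → NEW=0, ERR=31
(0,1): OLD=1257/16 → NEW=0, ERR=1257/16
(0,2): OLD=37215/256 → NEW=255, ERR=-28065/256
(0,3): OLD=364697/4096 → NEW=0, ERR=364697/4096
(0,4): OLD=13235247/65536 → NEW=255, ERR=-3476433/65536
(0,5): OLD=196914505/1048576 → NEW=255, ERR=-70472375/1048576
(0,6): OLD=3432561919/16777216 → NEW=255, ERR=-845628161/16777216
(1,0): OLD=12139/256 → NEW=0, ERR=12139/256
(1,1): OLD=212333/2048 → NEW=0, ERR=212333/2048
(1,2): OLD=8828017/65536 → NEW=255, ERR=-7883663/65536
(1,3): OLD=22648477/262144 → NEW=0, ERR=22648477/262144
(1,4): OLD=2989451447/16777216 → NEW=255, ERR=-1288738633/16777216
(1,5): OLD=17934857447/134217728 → NEW=255, ERR=-16290663193/134217728
(1,6): OLD=360663326377/2147483648 → NEW=255, ERR=-186945003863/2147483648
(2,0): OLD=2302207/32768 → NEW=0, ERR=2302207/32768
(2,1): OLD=124303973/1048576 → NEW=0, ERR=124303973/1048576
(2,2): OLD=2297652591/16777216 → NEW=255, ERR=-1980537489/16777216
(2,3): OLD=12808575671/134217728 → NEW=0, ERR=12808575671/134217728
(2,4): OLD=187248334887/1073741824 → NEW=255, ERR=-86555830233/1073741824
(2,5): OLD=3940357083597/34359738368 → NEW=0, ERR=3940357083597/34359738368
(2,6): OLD=144246175529067/549755813888 → NEW=255, ERR=4058442987627/549755813888
(3,0): OLD=1429130895/16777216 → NEW=0, ERR=1429130895/16777216
(3,1): OLD=17524787683/134217728 → NEW=255, ERR=-16700732957/134217728
(3,2): OLD=32184217753/1073741824 → NEW=0, ERR=32184217753/1073741824
(3,3): OLD=646148413759/4294967296 → NEW=255, ERR=-449068246721/4294967296
(3,4): OLD=72310579399311/549755813888 → NEW=255, ERR=-67877153142129/549755813888
(3,5): OLD=831961433131165/4398046511104 → NEW=255, ERR=-289540427200355/4398046511104
(3,6): OLD=16021000247686019/70368744177664 → NEW=255, ERR=-1923029517618301/70368744177664
(4,0): OLD=97257350145/2147483648 → NEW=0, ERR=97257350145/2147483648
(4,1): OLD=2194678038029/34359738368 → NEW=0, ERR=2194678038029/34359738368
(4,2): OLD=60434776937187/549755813888 → NEW=0, ERR=60434776937187/549755813888
(4,3): OLD=603163961448881/4398046511104 → NEW=255, ERR=-518337898882639/4398046511104
(4,4): OLD=2145383963047939/35184372088832 → NEW=0, ERR=2145383963047939/35184372088832
(4,5): OLD=231105557402231619/1125899906842624 → NEW=255, ERR=-55998918842637501/1125899906842624
(4,6): OLD=3883642484699278533/18014398509481984 → NEW=255, ERR=-710029135218627387/18014398509481984
(5,0): OLD=37454366308983/549755813888 → NEW=0, ERR=37454366308983/549755813888
(5,1): OLD=656230044670845/4398046511104 → NEW=255, ERR=-465271815660675/4398046511104
(5,2): OLD=2848662031901627/35184372088832 → NEW=0, ERR=2848662031901627/35184372088832
(5,3): OLD=46132369517031239/281474976710656 → NEW=255, ERR=-25643749544186041/281474976710656
(5,4): OLD=2296920942273120365/18014398509481984 → NEW=0, ERR=2296920942273120365/18014398509481984
(5,5): OLD=36412321760347620893/144115188075855872 → NEW=255, ERR=-337051198995626467/144115188075855872
(5,6): OLD=515473936797714467603/2305843009213693952 → NEW=255, ERR=-72516030551777490157/2305843009213693952
(6,0): OLD=2846740228306191/70368744177664 → NEW=0, ERR=2846740228306191/70368744177664
(6,1): OLD=74397361648491611/1125899906842624 → NEW=0, ERR=74397361648491611/1125899906842624
(6,2): OLD=2297129532724088753/18014398509481984 → NEW=0, ERR=2297129532724088753/18014398509481984
(6,3): OLD=27999488285509151471/144115188075855872 → NEW=255, ERR=-8749884673834095889/144115188075855872
(6,4): OLD=48754182387886803901/288230376151711744 → NEW=255, ERR=-24744563530799690819/288230376151711744
(6,5): OLD=6300750181826948502049/36893488147419103232 → NEW=255, ERR=-3107089295764922822111/36893488147419103232
(6,6): OLD=114624097675008522719703/590295810358705651712 → NEW=255, ERR=-35901333966461418466857/590295810358705651712
Output grid:
  Row 0: ..#.###  (3 black, running=3)
  Row 1: ..#.###  (3 black, running=6)
  Row 2: ..#.#.#  (4 black, running=10)
  Row 3: .#.####  (2 black, running=12)
  Row 4: ...#.##  (4 black, running=16)
  Row 5: .#.#.##  (3 black, running=19)
  Row 6: ...####  (3 black, running=22)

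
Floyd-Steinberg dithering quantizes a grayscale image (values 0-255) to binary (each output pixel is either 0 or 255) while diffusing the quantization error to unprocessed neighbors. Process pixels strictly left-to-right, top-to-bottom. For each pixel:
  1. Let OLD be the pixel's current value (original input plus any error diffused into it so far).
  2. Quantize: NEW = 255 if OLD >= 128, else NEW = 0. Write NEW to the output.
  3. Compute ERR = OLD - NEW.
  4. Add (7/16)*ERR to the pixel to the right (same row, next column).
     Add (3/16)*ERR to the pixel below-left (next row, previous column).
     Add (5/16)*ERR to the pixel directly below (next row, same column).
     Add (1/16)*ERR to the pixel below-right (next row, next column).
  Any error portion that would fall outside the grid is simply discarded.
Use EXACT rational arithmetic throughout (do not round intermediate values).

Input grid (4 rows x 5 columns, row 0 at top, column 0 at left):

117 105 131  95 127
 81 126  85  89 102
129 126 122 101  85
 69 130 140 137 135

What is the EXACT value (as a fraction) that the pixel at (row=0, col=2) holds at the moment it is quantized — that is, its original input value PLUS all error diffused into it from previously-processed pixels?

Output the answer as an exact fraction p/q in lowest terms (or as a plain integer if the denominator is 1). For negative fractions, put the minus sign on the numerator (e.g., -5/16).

(0,0): OLD=117 → NEW=0, ERR=117
(0,1): OLD=2499/16 → NEW=255, ERR=-1581/16
(0,2): OLD=22469/256 → NEW=0, ERR=22469/256
Target (0,2): original=131, with diffused error = 22469/256

Answer: 22469/256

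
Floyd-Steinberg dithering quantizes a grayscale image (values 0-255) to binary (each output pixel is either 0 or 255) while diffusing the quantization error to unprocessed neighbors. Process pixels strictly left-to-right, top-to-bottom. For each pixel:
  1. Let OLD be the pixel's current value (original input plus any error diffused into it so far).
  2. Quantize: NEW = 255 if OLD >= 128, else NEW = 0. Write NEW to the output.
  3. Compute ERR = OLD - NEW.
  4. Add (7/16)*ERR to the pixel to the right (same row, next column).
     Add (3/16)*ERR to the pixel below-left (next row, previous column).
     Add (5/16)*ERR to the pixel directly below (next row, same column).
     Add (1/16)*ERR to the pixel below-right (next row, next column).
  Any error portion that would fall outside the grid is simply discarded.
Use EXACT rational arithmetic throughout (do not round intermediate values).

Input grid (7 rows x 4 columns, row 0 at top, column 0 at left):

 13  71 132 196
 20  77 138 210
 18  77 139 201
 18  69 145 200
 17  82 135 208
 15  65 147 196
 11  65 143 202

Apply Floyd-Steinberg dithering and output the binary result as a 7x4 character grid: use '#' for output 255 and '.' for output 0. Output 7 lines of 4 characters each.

(0,0): OLD=13 → NEW=0, ERR=13
(0,1): OLD=1227/16 → NEW=0, ERR=1227/16
(0,2): OLD=42381/256 → NEW=255, ERR=-22899/256
(0,3): OLD=642523/4096 → NEW=255, ERR=-401957/4096
(1,0): OLD=9841/256 → NEW=0, ERR=9841/256
(1,1): OLD=208535/2048 → NEW=0, ERR=208535/2048
(1,2): OLD=9239779/65536 → NEW=255, ERR=-7471901/65536
(1,3): OLD=129878949/1048576 → NEW=0, ERR=129878949/1048576
(2,0): OLD=1609069/32768 → NEW=0, ERR=1609069/32768
(2,1): OLD=116736511/1048576 → NEW=0, ERR=116736511/1048576
(2,2): OLD=380980411/2097152 → NEW=255, ERR=-153793349/2097152
(2,3): OLD=6727576047/33554432 → NEW=255, ERR=-1828804113/33554432
(3,0): OLD=909650461/16777216 → NEW=0, ERR=909650461/16777216
(3,1): OLD=31361323523/268435456 → NEW=0, ERR=31361323523/268435456
(3,2): OLD=729865027325/4294967296 → NEW=255, ERR=-365351633155/4294967296
(3,3): OLD=9701030504043/68719476736 → NEW=255, ERR=-7822436063637/68719476736
(4,0): OLD=239870451481/4294967296 → NEW=0, ERR=239870451481/4294967296
(4,1): OLD=4479905876555/34359738368 → NEW=255, ERR=-4281827407285/34359738368
(4,2): OLD=43821546026347/1099511627776 → NEW=0, ERR=43821546026347/1099511627776
(4,3): OLD=3246600616244317/17592186044416 → NEW=255, ERR=-1239406825081763/17592186044416
(5,0): OLD=4995673045705/549755813888 → NEW=0, ERR=4995673045705/549755813888
(5,1): OLD=721210604019487/17592186044416 → NEW=0, ERR=721210604019487/17592186044416
(5,2): OLD=1375640730591731/8796093022208 → NEW=255, ERR=-867362990071309/8796093022208
(5,3): OLD=37530124185302987/281474976710656 → NEW=255, ERR=-34245994875914293/281474976710656
(6,0): OLD=6059164243188477/281474976710656 → NEW=0, ERR=6059164243188477/281474976710656
(6,1): OLD=312135911355515835/4503599627370496 → NEW=0, ERR=312135911355515835/4503599627370496
(6,2): OLD=8809560232914857261/72057594037927936 → NEW=0, ERR=8809560232914857261/72057594037927936
(6,3): OLD=243616754505152631611/1152921504606846976 → NEW=255, ERR=-50378229169593347269/1152921504606846976
Row 0: ..##
Row 1: ..#.
Row 2: ..##
Row 3: ..##
Row 4: .#.#
Row 5: ..##
Row 6: ...#

Answer: ..##
..#.
..##
..##
.#.#
..##
...#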